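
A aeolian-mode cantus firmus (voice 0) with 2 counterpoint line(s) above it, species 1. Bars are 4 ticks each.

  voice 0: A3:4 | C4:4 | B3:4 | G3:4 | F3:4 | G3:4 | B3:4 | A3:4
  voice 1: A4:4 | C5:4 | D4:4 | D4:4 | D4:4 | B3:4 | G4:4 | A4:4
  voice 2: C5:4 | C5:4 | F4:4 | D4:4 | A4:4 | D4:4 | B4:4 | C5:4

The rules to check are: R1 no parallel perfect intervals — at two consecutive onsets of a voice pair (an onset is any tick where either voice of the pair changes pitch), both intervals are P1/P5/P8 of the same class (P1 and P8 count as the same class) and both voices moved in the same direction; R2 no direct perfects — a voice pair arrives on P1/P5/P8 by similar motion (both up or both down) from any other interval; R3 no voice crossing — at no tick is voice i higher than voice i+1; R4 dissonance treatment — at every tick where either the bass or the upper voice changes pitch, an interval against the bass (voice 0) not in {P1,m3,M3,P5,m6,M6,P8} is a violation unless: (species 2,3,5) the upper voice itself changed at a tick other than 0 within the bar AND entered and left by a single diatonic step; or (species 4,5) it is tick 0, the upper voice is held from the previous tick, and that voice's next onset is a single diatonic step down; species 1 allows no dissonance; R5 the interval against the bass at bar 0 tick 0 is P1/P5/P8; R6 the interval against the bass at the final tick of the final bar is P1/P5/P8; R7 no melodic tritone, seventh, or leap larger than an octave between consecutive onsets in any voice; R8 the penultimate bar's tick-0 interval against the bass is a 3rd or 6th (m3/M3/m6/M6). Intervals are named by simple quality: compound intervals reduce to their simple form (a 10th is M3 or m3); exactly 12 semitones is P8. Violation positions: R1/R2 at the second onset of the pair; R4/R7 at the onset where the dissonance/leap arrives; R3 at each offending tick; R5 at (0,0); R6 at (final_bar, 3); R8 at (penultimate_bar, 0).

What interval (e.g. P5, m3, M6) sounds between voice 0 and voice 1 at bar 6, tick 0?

voice 0=B3 voice 1=G4 -> m6

m6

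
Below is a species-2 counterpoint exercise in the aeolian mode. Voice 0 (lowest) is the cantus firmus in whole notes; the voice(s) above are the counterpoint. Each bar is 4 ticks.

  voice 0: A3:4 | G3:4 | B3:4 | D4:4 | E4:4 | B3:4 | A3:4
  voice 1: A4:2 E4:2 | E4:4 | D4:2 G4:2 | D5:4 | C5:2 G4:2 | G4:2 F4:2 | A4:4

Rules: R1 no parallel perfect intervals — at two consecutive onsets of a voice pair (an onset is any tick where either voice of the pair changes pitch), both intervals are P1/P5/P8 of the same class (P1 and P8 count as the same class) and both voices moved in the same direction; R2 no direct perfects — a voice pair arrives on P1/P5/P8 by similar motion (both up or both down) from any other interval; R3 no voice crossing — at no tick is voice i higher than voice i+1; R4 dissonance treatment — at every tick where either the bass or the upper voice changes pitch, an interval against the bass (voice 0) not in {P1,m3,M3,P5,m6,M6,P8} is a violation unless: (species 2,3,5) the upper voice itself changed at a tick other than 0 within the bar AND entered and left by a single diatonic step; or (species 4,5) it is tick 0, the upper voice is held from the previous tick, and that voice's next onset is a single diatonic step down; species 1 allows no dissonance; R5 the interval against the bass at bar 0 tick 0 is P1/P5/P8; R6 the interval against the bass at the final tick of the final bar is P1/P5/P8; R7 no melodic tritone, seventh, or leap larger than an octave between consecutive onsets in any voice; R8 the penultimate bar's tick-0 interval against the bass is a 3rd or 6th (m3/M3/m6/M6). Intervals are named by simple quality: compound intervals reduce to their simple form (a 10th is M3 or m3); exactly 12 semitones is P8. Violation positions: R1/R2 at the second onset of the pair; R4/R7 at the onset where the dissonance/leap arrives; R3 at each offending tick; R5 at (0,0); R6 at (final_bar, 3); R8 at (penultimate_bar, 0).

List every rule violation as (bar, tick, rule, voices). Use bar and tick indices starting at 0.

(3, 0, R2, (0, 1))
(5, 2, R4, (0, 1))

bar 0: v0=A3 v1=A4 downbeat P8
bar 1: v0=G3 v1=E4 downbeat M6
bar 2: v0=B3 v1=D4 downbeat m3
bar 3: v0=D4 v1=D5 downbeat P8
bar 4: v0=E4 v1=C5 downbeat m6
bar 5: v0=B3 v1=G4 downbeat m6
bar 6: v0=A3 v1=A4 downbeat P8
  -> R2 @ bar 3 tick 0 v(0, 1): B3/G4 m6 -> D4/D5 P8 similar
  -> R4 @ bar 5 tick 2 v(0, 1): B3/F4 TT untreated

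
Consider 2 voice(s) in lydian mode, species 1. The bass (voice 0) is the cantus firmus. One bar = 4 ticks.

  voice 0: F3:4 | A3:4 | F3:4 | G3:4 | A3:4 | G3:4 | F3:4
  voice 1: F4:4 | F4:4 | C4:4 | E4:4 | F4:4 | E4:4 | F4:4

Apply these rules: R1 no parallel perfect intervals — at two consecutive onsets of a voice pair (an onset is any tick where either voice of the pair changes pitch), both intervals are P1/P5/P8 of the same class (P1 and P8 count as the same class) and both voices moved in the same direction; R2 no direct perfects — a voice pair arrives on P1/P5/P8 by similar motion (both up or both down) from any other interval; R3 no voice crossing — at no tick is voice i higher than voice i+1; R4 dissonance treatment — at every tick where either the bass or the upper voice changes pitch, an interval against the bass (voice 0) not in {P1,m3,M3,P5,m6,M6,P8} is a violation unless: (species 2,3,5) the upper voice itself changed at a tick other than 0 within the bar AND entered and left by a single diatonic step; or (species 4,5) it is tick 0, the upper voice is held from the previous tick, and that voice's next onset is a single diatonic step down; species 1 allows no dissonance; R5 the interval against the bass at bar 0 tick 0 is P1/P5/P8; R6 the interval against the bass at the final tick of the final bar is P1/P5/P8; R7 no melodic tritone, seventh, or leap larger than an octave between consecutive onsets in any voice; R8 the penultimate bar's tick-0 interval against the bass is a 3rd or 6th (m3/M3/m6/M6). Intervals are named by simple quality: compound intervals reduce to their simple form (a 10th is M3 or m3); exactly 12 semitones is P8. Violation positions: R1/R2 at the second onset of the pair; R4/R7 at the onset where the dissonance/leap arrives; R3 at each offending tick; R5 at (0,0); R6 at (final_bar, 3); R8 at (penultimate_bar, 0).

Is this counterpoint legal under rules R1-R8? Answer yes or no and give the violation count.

No (1 violations)

bar 0: v0=F3 v1=F4 (P8)
bar 1: v0=A3 v1=F4 (m6)
bar 2: v0=F3 v1=C4 (P5)
bar 3: v0=G3 v1=E4 (M6)
bar 4: v0=A3 v1=F4 (m6)
bar 5: v0=G3 v1=E4 (M6)
bar 6: v0=F3 v1=F4 (P8)
  R2 @ bar2.0: A3/F4 m6 -> F3/C4 P5 similar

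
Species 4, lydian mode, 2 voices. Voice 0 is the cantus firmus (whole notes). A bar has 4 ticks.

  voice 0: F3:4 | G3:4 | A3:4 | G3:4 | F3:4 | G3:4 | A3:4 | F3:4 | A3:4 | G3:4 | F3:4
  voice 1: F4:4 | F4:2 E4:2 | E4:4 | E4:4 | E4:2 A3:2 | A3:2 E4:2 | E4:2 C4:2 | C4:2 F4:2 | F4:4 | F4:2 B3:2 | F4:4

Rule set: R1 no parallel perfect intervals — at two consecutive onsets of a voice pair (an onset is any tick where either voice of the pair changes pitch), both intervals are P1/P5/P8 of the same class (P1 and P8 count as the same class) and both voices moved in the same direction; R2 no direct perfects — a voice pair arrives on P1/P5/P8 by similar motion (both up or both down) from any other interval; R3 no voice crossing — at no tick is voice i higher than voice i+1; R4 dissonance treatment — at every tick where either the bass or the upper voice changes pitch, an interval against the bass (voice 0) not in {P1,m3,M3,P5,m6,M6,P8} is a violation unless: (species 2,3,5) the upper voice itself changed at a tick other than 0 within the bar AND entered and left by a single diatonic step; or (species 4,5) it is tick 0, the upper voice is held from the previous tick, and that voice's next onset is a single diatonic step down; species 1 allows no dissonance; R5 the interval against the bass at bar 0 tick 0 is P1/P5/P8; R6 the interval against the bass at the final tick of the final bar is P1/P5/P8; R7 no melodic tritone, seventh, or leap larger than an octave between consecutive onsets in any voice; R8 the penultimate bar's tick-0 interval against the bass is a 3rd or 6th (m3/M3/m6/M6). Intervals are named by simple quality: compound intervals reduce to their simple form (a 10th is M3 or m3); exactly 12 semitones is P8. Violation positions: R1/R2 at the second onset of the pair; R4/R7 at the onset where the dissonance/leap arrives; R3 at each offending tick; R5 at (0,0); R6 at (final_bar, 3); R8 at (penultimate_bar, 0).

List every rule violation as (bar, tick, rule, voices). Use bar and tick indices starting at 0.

(4, 0, R4, (0, 1))
(5, 0, R4, (0, 1))
(9, 0, R4, (0, 1))
(9, 0, R8, (0, 1))
(9, 2, R7, (1,))
(10, 0, R7, (1,))

bar 0: v0=F3 v1=F4 downbeat P8
bar 1: v0=G3 v1=F4 downbeat m7
bar 2: v0=A3 v1=E4 downbeat P5
bar 3: v0=G3 v1=E4 downbeat M6
bar 4: v0=F3 v1=E4 downbeat M7
bar 5: v0=G3 v1=A3 downbeat M2
bar 6: v0=A3 v1=E4 downbeat P5
bar 7: v0=F3 v1=C4 downbeat P5
bar 8: v0=A3 v1=F4 downbeat m6
bar 9: v0=G3 v1=F4 downbeat m7
bar 10: v0=F3 v1=F4 downbeat P8
  -> R4 @ bar 4 tick 0 v(0, 1): F3/E4 M7 untreated
  -> R4 @ bar 5 tick 0 v(0, 1): G3/A3 M2 untreated
  -> R4 @ bar 9 tick 0 v(0, 1): G3/F4 m7 untreated
  -> R8 @ bar 9 tick 0 v(0, 1): penult m7 not 3rd/6th
  -> R7 @ bar 9 tick 2 v(1,): F4->B3 leap 6st
  -> R7 @ bar 10 tick 0 v(1,): B3->F4 leap 6st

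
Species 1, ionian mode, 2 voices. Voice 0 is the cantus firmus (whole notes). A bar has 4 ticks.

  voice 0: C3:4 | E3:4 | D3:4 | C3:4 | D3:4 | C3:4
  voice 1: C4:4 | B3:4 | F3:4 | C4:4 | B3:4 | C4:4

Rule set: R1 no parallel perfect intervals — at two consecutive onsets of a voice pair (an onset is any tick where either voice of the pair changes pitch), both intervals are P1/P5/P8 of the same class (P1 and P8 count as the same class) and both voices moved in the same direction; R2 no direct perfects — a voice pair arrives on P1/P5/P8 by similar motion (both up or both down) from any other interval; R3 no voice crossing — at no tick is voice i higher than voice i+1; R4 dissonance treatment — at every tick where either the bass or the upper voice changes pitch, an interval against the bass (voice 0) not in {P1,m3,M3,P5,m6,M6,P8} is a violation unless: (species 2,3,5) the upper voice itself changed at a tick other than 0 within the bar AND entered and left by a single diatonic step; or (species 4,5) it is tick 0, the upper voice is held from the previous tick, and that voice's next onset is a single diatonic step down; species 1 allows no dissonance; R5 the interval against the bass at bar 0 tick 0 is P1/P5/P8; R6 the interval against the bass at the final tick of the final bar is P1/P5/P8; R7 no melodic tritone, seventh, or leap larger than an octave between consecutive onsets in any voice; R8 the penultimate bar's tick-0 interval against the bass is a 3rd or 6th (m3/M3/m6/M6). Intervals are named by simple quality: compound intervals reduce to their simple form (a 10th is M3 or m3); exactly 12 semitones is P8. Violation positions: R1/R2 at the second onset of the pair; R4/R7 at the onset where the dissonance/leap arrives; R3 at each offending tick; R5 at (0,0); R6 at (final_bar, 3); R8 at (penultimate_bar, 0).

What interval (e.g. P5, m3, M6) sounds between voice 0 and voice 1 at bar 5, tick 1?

voice 0=C3 voice 1=C4 -> P8

P8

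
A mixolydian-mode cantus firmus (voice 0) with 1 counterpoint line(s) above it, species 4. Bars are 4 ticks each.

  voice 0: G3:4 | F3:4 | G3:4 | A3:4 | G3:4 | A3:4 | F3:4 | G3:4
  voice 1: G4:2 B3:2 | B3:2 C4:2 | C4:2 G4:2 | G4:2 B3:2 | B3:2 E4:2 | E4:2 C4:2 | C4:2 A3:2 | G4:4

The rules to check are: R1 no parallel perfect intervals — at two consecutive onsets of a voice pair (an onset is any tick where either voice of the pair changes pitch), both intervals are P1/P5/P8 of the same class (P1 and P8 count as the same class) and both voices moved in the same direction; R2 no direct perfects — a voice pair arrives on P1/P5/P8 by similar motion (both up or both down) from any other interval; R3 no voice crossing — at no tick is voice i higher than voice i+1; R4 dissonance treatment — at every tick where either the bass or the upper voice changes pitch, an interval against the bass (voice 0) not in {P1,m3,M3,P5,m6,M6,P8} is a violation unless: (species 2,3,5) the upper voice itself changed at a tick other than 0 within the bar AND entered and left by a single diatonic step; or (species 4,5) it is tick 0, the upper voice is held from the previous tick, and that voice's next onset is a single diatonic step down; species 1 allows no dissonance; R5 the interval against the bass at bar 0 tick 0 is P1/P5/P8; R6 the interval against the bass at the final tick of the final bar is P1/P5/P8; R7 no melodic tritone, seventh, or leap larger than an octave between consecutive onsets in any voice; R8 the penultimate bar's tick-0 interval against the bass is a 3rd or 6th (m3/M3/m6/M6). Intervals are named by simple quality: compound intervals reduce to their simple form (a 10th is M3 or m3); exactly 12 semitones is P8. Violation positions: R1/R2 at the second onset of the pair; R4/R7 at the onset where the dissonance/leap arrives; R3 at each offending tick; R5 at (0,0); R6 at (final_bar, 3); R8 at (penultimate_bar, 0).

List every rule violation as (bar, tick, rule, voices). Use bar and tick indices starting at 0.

(1, 0, R4, (0, 1))
(2, 0, R4, (0, 1))
(3, 0, R4, (0, 1))
(3, 2, R4, (0, 1))
(6, 0, R8, (0, 1))
(7, 0, R2, (0, 1))
(7, 0, R7, (1,))

bar 0: v0=G3 v1=G4 downbeat P8
bar 1: v0=F3 v1=B3 downbeat TT
bar 2: v0=G3 v1=C4 downbeat P4
bar 3: v0=A3 v1=G4 downbeat m7
bar 4: v0=G3 v1=B3 downbeat M3
bar 5: v0=A3 v1=E4 downbeat P5
bar 6: v0=F3 v1=C4 downbeat P5
bar 7: v0=G3 v1=G4 downbeat P8
  -> R4 @ bar 1 tick 0 v(0, 1): F3/B3 TT untreated
  -> R4 @ bar 2 tick 0 v(0, 1): G3/C4 P4 untreated
  -> R4 @ bar 3 tick 0 v(0, 1): A3/G4 m7 untreated
  -> R4 @ bar 3 tick 2 v(0, 1): A3/B3 M2 untreated
  -> R8 @ bar 6 tick 0 v(0, 1): penult P5 not 3rd/6th
  -> R2 @ bar 7 tick 0 v(0, 1): F3/A3 M3 -> G3/G4 P8 similar
  -> R7 @ bar 7 tick 0 v(1,): A3->G4 leap 10st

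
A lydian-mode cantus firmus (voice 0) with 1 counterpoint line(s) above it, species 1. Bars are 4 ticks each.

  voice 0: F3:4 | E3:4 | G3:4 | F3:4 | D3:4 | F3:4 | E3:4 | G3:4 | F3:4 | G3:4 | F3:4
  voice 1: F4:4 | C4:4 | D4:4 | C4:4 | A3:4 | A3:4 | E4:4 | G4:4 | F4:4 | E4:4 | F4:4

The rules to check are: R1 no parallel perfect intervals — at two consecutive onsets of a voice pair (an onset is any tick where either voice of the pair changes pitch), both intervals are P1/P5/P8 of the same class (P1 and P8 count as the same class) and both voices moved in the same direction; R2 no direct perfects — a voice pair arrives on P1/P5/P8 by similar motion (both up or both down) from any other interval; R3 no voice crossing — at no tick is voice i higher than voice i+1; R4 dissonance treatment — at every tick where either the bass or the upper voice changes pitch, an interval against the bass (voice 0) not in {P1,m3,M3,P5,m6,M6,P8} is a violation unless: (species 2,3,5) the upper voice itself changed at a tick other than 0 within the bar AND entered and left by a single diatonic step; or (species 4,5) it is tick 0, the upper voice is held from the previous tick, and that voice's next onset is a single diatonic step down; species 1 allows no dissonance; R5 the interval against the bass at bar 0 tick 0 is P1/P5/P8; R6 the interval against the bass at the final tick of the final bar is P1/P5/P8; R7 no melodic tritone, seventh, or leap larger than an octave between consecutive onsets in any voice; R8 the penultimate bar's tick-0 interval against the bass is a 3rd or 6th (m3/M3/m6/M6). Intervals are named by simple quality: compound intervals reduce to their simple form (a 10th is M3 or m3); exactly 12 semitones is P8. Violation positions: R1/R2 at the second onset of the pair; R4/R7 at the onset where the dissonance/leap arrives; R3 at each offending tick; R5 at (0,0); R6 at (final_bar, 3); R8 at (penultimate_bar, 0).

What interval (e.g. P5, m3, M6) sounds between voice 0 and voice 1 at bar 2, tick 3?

P5

voice 0=G3 voice 1=D4 -> P5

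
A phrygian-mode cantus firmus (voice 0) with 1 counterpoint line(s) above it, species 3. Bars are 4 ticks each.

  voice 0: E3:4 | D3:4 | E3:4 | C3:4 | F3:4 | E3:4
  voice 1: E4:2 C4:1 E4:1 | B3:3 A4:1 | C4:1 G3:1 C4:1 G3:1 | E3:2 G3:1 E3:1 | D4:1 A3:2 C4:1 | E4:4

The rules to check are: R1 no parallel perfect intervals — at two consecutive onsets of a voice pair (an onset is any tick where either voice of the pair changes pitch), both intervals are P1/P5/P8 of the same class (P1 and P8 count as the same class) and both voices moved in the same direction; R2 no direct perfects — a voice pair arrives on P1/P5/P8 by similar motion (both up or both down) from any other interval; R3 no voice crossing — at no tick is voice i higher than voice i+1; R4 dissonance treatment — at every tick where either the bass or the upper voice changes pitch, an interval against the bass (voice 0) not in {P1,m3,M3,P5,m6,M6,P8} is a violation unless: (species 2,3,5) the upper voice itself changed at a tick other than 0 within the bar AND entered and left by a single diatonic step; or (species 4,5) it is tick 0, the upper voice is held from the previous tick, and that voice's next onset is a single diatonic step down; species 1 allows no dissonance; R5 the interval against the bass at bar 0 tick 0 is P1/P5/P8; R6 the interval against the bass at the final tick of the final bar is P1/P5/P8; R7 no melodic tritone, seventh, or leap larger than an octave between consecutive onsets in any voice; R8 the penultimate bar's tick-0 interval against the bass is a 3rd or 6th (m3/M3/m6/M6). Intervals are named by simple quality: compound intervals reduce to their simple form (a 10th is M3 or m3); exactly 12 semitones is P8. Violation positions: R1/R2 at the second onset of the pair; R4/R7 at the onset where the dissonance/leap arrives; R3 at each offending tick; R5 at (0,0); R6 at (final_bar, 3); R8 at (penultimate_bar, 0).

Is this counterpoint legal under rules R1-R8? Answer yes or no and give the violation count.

bar 0: v0=E3 v1=E4 (P8)
bar 1: v0=D3 v1=B3 (M6)
bar 2: v0=E3 v1=C4 (m6)
bar 3: v0=C3 v1=E3 (M3)
bar 4: v0=F3 v1=D4 (M6)
bar 5: v0=E3 v1=E4 (P8)
  R7 @ bar1.3: B3->A4 leap 10st
  R7 @ bar4.0: E3->D4 leap 10st

No (2 violations)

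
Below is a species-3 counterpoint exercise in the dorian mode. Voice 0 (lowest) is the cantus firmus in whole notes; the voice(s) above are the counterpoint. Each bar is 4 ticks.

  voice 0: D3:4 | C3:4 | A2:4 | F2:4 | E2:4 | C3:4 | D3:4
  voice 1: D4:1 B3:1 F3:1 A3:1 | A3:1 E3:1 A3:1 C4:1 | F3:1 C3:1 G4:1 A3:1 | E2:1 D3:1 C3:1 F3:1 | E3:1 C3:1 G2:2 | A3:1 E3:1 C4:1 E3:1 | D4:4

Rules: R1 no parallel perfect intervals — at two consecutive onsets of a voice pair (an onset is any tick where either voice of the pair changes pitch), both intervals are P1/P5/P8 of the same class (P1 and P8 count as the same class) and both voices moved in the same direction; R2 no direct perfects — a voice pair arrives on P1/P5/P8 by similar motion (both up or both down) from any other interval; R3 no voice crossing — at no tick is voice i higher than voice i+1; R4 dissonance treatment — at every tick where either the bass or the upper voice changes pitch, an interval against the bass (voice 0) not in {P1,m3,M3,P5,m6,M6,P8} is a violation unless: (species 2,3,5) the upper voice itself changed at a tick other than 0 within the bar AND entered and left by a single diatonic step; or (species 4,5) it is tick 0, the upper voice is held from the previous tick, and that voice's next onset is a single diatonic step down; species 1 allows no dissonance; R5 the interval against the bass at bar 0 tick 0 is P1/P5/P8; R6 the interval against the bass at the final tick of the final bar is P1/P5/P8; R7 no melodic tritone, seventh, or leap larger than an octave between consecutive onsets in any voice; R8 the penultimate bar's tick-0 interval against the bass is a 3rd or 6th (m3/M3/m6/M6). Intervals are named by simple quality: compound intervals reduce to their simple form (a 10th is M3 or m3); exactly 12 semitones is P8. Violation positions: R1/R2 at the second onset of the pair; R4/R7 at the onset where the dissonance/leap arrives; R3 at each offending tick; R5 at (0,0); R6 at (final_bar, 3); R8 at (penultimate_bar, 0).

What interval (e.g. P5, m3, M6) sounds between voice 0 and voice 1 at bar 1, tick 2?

voice 0=C3 voice 1=A3 -> M6

M6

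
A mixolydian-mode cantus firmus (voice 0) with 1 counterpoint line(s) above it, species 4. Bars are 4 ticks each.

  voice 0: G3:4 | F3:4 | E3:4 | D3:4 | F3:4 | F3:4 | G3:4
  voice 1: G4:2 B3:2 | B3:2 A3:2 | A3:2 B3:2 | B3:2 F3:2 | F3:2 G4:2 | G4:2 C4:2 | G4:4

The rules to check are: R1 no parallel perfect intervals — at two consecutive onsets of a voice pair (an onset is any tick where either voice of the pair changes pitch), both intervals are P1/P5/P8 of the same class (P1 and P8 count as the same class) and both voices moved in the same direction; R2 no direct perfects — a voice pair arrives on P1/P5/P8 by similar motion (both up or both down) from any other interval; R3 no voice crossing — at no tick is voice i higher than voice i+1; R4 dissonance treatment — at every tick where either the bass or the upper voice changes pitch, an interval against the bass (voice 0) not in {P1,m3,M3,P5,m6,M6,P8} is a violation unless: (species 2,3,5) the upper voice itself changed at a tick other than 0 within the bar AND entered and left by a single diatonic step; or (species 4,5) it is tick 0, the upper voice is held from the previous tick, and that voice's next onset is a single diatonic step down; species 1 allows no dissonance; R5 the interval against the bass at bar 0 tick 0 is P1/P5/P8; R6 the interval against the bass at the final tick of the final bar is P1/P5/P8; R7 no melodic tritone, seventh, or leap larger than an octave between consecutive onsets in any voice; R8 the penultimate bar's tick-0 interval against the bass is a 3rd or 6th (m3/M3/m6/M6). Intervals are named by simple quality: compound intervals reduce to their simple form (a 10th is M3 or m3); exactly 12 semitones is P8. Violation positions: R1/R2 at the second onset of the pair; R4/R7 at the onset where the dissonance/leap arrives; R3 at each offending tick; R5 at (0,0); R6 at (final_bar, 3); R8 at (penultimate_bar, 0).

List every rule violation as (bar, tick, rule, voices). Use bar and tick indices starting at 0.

(2, 0, R4, (0, 1))
(3, 2, R7, (1,))
(4, 2, R4, (0, 1))
(4, 2, R7, (1,))
(5, 0, R8, (0, 1))
(6, 0, R2, (0, 1))

bar 0: v0=G3 v1=G4 downbeat P8
bar 1: v0=F3 v1=B3 downbeat TT
bar 2: v0=E3 v1=A3 downbeat P4
bar 3: v0=D3 v1=B3 downbeat M6
bar 4: v0=F3 v1=F3 downbeat P1
bar 5: v0=F3 v1=G4 downbeat M2
bar 6: v0=G3 v1=G4 downbeat P8
  -> R4 @ bar 2 tick 0 v(0, 1): E3/A3 P4 untreated
  -> R7 @ bar 3 tick 2 v(1,): B3->F3 leap 6st
  -> R4 @ bar 4 tick 2 v(0, 1): F3/G4 M2 untreated
  -> R7 @ bar 4 tick 2 v(1,): F3->G4 leap 14st
  -> R8 @ bar 5 tick 0 v(0, 1): penult M2 not 3rd/6th
  -> R2 @ bar 6 tick 0 v(0, 1): F3/C4 P5 -> G3/G4 P8 similar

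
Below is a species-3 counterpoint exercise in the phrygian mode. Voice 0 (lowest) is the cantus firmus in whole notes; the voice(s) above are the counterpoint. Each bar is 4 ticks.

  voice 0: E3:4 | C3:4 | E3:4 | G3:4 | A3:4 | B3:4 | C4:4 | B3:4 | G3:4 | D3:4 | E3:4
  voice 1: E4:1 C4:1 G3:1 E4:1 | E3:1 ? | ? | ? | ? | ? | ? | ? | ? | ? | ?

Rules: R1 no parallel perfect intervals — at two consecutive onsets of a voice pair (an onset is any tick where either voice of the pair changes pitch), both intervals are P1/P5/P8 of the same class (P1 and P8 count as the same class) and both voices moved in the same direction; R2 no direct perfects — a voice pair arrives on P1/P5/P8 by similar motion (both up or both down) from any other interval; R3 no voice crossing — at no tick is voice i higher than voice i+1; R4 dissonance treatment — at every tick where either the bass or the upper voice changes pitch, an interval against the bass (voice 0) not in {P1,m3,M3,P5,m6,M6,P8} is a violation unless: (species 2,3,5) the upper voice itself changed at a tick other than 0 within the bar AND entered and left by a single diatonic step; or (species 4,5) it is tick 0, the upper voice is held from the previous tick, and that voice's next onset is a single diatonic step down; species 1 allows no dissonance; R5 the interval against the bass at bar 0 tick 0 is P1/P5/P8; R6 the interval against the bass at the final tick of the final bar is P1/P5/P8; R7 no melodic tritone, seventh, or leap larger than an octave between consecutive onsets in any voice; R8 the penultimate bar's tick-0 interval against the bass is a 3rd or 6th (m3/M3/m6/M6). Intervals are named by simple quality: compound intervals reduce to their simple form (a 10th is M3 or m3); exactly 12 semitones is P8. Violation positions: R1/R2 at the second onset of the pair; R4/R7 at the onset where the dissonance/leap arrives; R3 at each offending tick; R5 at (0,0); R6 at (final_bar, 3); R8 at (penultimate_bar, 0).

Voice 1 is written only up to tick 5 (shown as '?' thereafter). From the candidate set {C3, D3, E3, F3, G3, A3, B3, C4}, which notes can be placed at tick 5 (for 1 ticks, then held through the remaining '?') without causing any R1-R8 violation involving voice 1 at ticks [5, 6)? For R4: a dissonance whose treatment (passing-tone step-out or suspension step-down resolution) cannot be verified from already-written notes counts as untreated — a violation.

{A3, C3, C4, E3, G3}

C3: legal
D3: violates R4
E3: legal
F3: violates R4
G3: legal
A3: legal
B3: violates R4
C4: legal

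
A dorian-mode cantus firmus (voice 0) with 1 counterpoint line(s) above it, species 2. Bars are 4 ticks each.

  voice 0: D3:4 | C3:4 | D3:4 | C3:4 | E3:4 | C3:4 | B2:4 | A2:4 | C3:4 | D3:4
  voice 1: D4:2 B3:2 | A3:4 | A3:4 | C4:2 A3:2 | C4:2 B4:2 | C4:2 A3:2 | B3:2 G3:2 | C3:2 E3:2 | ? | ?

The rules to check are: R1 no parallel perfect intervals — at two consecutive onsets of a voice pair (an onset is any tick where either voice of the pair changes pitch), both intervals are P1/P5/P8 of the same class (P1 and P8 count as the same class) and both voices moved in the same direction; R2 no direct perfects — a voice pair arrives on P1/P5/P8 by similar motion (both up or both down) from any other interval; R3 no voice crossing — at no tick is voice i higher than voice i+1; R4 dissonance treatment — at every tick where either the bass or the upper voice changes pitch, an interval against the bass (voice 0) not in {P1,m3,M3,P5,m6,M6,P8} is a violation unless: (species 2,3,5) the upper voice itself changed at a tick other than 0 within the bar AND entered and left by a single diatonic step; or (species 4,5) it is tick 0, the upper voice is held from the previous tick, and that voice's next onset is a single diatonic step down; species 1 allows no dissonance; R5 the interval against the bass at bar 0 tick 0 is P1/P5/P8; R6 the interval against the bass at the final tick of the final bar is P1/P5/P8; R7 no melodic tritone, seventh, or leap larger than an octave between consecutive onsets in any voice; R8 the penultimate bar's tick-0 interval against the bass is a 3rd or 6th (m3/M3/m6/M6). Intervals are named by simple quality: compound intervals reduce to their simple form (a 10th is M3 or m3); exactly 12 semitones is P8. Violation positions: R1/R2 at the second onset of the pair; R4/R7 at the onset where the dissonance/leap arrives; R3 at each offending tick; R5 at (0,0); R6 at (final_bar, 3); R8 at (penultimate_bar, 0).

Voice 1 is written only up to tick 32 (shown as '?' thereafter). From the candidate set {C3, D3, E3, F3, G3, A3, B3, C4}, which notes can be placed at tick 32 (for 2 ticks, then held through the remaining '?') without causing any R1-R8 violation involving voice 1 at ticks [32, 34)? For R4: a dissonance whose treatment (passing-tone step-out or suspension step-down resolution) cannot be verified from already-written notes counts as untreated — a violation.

C3: violates R8
D3: violates R4,R8
E3: legal
F3: violates R4,R8
G3: violates R1,R8
A3: legal
B3: violates R4,R8
C4: violates R2,R8

{A3, E3}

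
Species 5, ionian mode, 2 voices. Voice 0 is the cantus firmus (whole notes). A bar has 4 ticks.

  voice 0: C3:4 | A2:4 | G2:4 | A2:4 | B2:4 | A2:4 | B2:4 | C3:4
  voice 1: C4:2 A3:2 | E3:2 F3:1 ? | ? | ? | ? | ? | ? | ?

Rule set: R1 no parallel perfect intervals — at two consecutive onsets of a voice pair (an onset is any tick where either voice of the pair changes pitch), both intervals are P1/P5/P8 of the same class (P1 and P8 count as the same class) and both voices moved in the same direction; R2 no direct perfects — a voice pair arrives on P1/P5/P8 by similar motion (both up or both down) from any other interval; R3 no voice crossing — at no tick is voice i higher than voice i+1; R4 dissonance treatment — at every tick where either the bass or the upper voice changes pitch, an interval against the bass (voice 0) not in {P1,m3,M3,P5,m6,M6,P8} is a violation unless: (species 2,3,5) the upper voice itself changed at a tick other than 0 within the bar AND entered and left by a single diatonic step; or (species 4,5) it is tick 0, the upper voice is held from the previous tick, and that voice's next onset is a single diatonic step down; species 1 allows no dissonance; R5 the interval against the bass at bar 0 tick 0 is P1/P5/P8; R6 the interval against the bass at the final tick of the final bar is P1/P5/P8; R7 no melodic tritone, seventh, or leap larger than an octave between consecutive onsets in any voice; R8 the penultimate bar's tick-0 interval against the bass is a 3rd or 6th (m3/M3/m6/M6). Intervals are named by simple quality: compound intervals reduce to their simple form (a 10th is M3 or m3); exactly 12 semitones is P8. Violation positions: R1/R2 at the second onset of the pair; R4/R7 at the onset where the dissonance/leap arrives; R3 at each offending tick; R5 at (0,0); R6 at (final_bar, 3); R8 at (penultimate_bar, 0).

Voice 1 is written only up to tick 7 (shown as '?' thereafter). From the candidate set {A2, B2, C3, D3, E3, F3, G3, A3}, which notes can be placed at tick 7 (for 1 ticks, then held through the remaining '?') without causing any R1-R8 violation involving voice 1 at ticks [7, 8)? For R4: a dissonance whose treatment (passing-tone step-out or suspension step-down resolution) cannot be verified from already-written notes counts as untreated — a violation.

A2: legal
B2: violates R4,R7
C3: legal
D3: violates R4
E3: legal
F3: legal
G3: violates R4
A3: legal

{A2, A3, C3, E3, F3}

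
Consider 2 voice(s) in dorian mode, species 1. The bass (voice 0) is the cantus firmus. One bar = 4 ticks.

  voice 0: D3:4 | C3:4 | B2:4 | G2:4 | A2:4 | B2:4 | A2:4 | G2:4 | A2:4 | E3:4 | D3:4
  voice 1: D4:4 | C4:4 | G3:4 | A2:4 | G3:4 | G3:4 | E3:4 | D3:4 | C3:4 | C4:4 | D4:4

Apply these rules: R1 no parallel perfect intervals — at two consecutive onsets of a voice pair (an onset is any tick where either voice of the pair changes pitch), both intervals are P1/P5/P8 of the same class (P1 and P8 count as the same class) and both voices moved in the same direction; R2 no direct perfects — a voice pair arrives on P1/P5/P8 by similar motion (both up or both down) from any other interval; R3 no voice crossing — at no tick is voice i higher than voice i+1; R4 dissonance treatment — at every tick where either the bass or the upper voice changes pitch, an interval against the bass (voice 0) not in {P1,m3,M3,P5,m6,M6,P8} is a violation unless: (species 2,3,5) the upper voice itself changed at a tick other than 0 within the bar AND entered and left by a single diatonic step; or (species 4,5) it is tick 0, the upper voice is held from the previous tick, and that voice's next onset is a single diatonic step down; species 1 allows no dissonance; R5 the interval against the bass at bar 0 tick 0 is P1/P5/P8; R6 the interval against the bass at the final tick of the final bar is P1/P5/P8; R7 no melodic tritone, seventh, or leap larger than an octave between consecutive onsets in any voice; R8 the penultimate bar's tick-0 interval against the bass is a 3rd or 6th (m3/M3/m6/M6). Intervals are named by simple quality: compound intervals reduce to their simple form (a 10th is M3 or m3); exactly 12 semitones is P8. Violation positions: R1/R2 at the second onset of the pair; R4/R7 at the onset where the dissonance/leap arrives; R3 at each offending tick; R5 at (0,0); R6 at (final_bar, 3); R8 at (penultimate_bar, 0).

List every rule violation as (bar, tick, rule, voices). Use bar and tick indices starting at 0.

(1, 0, R1, (0, 1))
(3, 0, R4, (0, 1))
(3, 0, R7, (1,))
(4, 0, R4, (0, 1))
(4, 0, R7, (1,))
(6, 0, R2, (0, 1))
(7, 0, R1, (0, 1))

bar 0: v0=D3 v1=D4 downbeat P8
bar 1: v0=C3 v1=C4 downbeat P8
bar 2: v0=B2 v1=G3 downbeat m6
bar 3: v0=G2 v1=A2 downbeat M2
bar 4: v0=A2 v1=G3 downbeat m7
bar 5: v0=B2 v1=G3 downbeat m6
bar 6: v0=A2 v1=E3 downbeat P5
bar 7: v0=G2 v1=D3 downbeat P5
bar 8: v0=A2 v1=C3 downbeat m3
bar 9: v0=E3 v1=C4 downbeat m6
bar 10: v0=D3 v1=D4 downbeat P8
  -> R1 @ bar 1 tick 0 v(0, 1): D3/D4 P8 -> C3/C4 P8 similar
  -> R4 @ bar 3 tick 0 v(0, 1): G2/A2 M2 untreated
  -> R7 @ bar 3 tick 0 v(1,): G3->A2 leap 10st
  -> R4 @ bar 4 tick 0 v(0, 1): A2/G3 m7 untreated
  -> R7 @ bar 4 tick 0 v(1,): A2->G3 leap 10st
  -> R2 @ bar 6 tick 0 v(0, 1): B2/G3 m6 -> A2/E3 P5 similar
  -> R1 @ bar 7 tick 0 v(0, 1): A2/E3 P5 -> G2/D3 P5 similar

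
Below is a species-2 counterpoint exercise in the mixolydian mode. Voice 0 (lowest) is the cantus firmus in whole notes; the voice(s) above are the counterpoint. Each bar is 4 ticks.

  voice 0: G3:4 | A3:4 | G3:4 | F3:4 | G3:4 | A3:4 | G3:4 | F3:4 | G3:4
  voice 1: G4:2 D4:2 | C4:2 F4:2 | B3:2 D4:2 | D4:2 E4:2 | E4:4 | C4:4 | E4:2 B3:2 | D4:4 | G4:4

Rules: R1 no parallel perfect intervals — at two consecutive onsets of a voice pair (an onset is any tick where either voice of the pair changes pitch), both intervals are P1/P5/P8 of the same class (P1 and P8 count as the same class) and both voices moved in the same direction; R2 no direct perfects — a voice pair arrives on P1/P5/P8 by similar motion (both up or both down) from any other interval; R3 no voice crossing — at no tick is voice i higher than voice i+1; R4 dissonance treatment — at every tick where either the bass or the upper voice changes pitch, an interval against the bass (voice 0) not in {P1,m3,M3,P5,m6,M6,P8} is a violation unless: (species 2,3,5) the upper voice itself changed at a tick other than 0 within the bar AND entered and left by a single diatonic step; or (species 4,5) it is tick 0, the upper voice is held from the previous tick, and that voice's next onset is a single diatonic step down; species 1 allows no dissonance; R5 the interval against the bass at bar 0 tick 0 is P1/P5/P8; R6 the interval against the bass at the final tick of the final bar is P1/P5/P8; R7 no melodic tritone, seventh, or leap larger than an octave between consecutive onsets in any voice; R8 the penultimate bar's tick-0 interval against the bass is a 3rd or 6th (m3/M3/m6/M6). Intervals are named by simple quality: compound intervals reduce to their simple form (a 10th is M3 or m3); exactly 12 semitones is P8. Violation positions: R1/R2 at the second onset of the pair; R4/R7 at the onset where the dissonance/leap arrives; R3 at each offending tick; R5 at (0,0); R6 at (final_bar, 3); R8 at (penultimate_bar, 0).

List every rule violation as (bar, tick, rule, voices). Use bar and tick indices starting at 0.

(2, 0, R7, (1,))
(3, 2, R4, (0, 1))
(8, 0, R2, (0, 1))

bar 0: v0=G3 v1=G4 downbeat P8
bar 1: v0=A3 v1=C4 downbeat m3
bar 2: v0=G3 v1=B3 downbeat M3
bar 3: v0=F3 v1=D4 downbeat M6
bar 4: v0=G3 v1=E4 downbeat M6
bar 5: v0=A3 v1=C4 downbeat m3
bar 6: v0=G3 v1=E4 downbeat M6
bar 7: v0=F3 v1=D4 downbeat M6
bar 8: v0=G3 v1=G4 downbeat P8
  -> R7 @ bar 2 tick 0 v(1,): F4->B3 leap 6st
  -> R4 @ bar 3 tick 2 v(0, 1): F3/E4 M7 untreated
  -> R2 @ bar 8 tick 0 v(0, 1): F3/D4 M6 -> G3/G4 P8 similar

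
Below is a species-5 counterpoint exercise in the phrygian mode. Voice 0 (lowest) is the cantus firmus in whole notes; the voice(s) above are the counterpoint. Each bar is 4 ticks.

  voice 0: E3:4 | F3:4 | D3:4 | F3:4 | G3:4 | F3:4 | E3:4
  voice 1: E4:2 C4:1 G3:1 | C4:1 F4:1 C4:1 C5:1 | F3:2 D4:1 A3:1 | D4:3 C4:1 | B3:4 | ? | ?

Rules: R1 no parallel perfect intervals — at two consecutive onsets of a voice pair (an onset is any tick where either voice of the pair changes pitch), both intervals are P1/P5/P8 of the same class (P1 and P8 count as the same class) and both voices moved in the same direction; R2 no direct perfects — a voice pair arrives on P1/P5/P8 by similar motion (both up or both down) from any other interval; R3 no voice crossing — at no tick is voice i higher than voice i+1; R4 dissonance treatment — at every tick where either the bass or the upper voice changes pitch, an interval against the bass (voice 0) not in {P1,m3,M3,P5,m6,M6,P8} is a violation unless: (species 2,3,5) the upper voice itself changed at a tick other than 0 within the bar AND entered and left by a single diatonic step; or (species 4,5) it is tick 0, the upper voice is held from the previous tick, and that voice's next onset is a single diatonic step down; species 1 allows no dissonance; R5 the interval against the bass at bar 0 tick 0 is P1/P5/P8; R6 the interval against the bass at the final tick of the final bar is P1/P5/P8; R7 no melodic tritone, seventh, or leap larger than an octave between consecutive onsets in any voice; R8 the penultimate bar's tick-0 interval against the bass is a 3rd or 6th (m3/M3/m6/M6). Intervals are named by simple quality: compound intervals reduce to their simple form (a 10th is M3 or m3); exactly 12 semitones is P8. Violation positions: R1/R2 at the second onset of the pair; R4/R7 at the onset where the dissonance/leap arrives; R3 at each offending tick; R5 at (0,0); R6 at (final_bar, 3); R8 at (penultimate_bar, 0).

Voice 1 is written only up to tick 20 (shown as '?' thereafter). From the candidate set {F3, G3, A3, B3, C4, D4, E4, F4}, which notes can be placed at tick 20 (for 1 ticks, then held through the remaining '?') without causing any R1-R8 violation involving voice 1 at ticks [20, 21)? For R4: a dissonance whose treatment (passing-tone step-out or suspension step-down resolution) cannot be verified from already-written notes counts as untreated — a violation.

F3: violates R2,R7,R8
G3: violates R4,R8
A3: legal
B3: violates R4,R8
C4: violates R8
D4: legal
E4: violates R4,R8
F4: violates R7,R8

{A3, D4}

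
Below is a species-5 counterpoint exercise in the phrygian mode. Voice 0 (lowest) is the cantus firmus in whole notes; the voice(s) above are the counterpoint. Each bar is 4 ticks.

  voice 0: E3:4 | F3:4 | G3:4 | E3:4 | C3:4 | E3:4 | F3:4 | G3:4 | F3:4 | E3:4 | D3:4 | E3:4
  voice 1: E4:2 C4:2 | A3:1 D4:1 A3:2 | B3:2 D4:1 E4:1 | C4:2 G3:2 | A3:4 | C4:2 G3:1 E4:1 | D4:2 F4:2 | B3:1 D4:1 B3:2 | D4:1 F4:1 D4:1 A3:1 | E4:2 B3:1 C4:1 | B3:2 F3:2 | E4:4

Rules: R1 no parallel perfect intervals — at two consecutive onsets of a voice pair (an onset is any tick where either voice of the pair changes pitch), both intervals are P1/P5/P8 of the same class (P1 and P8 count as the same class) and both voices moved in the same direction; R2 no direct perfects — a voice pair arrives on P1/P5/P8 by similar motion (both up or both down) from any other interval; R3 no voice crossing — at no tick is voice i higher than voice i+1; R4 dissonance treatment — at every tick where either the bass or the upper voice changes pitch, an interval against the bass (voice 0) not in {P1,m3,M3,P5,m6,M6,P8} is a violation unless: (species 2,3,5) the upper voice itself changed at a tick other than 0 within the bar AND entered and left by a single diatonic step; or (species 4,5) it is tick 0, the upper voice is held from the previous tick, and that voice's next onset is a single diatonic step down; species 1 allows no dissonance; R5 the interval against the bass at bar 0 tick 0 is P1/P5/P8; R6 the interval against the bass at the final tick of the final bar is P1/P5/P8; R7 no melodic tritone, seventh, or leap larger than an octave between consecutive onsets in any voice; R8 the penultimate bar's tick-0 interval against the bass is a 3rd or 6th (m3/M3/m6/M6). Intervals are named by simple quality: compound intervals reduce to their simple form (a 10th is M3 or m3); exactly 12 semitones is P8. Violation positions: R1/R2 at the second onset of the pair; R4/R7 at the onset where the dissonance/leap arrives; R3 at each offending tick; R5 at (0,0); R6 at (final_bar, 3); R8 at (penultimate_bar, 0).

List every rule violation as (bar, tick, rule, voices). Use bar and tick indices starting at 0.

bar 0: v0=E3 v1=E4 downbeat P8
bar 1: v0=F3 v1=A3 downbeat M3
bar 2: v0=G3 v1=B3 downbeat M3
bar 3: v0=E3 v1=C4 downbeat m6
bar 4: v0=C3 v1=A3 downbeat M6
bar 5: v0=E3 v1=C4 downbeat m6
bar 6: v0=F3 v1=D4 downbeat M6
bar 7: v0=G3 v1=B3 downbeat M3
bar 8: v0=F3 v1=D4 downbeat M6
bar 9: v0=E3 v1=E4 downbeat P8
bar 10: v0=D3 v1=B3 downbeat M6
bar 11: v0=E3 v1=E4 downbeat P8
  -> R7 @ bar 7 tick 0 v(1,): F4->B3 leap 6st
  -> R7 @ bar 10 tick 2 v(1,): B3->F3 leap 6st
  -> R2 @ bar 11 tick 0 v(0, 1): D3/F3 m3 -> E3/E4 P8 similar
  -> R7 @ bar 11 tick 0 v(1,): F3->E4 leap 11st

(7, 0, R7, (1,))
(10, 2, R7, (1,))
(11, 0, R2, (0, 1))
(11, 0, R7, (1,))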